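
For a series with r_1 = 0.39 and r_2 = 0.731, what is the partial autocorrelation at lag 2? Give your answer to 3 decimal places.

φ_{22} = (r_2 − r_1²) / (1 − r_1²)
r_1² = (0.39)² = 0.1521
Numerator = 0.731 − 0.1521 = 0.5789; denominator = 1 − 0.1521 = 0.8479
φ_{22} = 0.5789 / 0.8479 = 0.683

0.683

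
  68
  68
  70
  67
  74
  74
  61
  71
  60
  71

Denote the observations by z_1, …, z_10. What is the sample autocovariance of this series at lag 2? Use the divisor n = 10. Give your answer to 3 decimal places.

4.308

Mean z̄ = (68 + 68 + 70 + 67 + 74 + 74 + 61 + 71 + 60 + 71)/10 = 68.4000
Σ_{t=1}^{8}(z_t−z̄)(z_{t+2}−z̄) = 43.0800
γ_2 = 43.0800 / 10 = 4.308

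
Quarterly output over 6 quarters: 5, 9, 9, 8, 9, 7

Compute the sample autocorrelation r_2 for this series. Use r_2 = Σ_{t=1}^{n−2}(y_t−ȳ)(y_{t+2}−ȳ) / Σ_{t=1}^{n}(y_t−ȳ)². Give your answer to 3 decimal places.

-0.147

Mean ȳ = (5 + 9 + 9 + 8 + 9 + 7)/6 = 7.8333
Deviations from mean: -2.8333, 1.1667, 1.1667, 0.1667, 1.1667, -0.8333
Numerator Σ_{t=1}^{4}(y_t−ȳ)(y_{t+2}−ȳ) = -1.8889
Denominator Σ(y_t−ȳ)² = 12.8333
r_2 = -1.8889 / 12.8333 = -0.147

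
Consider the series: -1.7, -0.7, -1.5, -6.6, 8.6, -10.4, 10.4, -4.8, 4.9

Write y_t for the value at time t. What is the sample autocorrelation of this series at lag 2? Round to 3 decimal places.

Mean ȳ = (-1.7 − 0.7 − 1.5 − 6.6 + 8.6 − 10.4 + 10.4 − 4.8 + 4.9)/9 = -0.2000
Σ(y_t−ȳ)(y_{t+2}−ȳ) = (1.9500) + (3.2000) + (-11.4400) + (65.2800) + (93.2800) + (46.9200) + (54.0600) = 253.2500
Denominator Σ(y_t−ȳ)² = 386.1600
r_2 = 253.2500 / 386.1600 = 0.656

0.656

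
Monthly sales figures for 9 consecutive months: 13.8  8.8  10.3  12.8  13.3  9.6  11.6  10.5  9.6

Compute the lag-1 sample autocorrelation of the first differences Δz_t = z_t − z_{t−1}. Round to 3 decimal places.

-0.241

First differences Δz: -5.0, 1.5, 2.5, 0.5, -3.7, 2.0, -1.1, -0.9
Mean of differences = -0.5250
Numerator Σ(Δz_t−Δz̄)(Δz_{t+1}−Δz̄) = -12.3431
Denominator Σ(Δz_t−Δz̄)² = 51.2550
r_1(Δz) = -12.3431 / 51.2550 = -0.241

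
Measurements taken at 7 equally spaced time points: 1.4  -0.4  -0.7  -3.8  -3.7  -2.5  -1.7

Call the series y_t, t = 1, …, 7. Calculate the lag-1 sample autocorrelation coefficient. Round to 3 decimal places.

0.432

Mean ȳ = (1.4 − 0.4 − 0.7 − 3.8 − 3.7 − 2.5 − 1.7)/7 = -1.6286
Numerator Σ_{t=1}^{6}(y_t−ȳ)(y_{t+1}−ȳ) = 9.2106
Denominator Σ(y_t−ȳ)² = 21.3143
r_1 = 9.2106 / 21.3143 = 0.432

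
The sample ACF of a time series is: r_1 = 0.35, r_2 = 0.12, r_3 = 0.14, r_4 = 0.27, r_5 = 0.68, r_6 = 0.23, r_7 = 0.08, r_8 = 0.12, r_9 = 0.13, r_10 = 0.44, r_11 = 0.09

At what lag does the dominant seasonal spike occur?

The largest autocorrelation is r_5 = 0.68, with a weaker echo at lag 10 (0.44); the remaining lags stay at or below 0.35. The elevated value at lag 1 (0.35), dropping to 0.12 at lag 2, reflects decaying short-term dependence rather than seasonality.
The dominant spike at lag 5 indicates a seasonal period of 5.

5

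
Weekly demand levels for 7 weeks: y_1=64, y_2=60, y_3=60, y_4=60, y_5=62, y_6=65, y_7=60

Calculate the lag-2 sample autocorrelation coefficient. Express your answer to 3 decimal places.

-0.292

Mean ȳ = (64 + 60 + 60 + 60 + 62 + 65 + 60)/7 = 61.5714
Deviations from mean: 2.4286, -1.5714, -1.5714, -1.5714, 0.4286, 3.4286, -1.5714
Σ(y_t−ȳ)(y_{t+2}−ȳ) = (-3.8163) + (2.4694) + (-0.6735) + (-5.3878) + (-0.6735) = -8.0816
Denominator Σ(y_t−ȳ)² = 27.7143
r_2 = -8.0816 / 27.7143 = -0.292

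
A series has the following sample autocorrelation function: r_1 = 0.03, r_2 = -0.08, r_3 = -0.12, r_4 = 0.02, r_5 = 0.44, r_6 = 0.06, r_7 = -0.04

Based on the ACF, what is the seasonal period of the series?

The largest autocorrelation is r_5 = 0.44; the remaining lags stay at or below 0.06.
The dominant spike at lag 5 indicates a seasonal period of 5.

5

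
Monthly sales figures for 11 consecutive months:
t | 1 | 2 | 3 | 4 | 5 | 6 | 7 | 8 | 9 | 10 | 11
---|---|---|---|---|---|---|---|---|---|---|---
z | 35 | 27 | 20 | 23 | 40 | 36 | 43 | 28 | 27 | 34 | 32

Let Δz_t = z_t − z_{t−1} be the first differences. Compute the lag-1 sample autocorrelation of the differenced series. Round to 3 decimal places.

-0.158

First differences Δz: -8, -7, 3, 17, -4, 7, -15, -1, 7, -2
Mean of differences = -0.3000
Numerator Σ(Δz_t−Δz̄)(Δz_{t+1}−Δz̄) = -118.9900
Denominator Σ(Δz_t−Δz̄)² = 754.1000
r_1(Δz) = -118.9900 / 754.1000 = -0.158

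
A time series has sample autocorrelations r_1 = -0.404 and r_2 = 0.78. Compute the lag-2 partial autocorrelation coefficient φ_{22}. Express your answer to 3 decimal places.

0.737

φ_{22} = (r_2 − r_1²) / (1 − r_1²)
r_1² = (-0.404)² = 0.163216
Numerator = 0.78 − 0.1632 = 0.6168; denominator = 1 − 0.1632 = 0.8368
φ_{22} = 0.6168 / 0.8368 = 0.737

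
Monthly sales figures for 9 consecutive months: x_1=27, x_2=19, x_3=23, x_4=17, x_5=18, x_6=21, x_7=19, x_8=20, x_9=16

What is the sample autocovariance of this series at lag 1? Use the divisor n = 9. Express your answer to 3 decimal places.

-1.778

Mean x̄ = (27 + 19 + 23 + 17 + 18 + 21 + 19 + 20 + 16)/9 = 20.0000
Σ_{t=1}^{8}(x_t−x̄)(x_{t+1}−x̄) = -16.0000
γ_1 = -16.0000 / 9 = -1.778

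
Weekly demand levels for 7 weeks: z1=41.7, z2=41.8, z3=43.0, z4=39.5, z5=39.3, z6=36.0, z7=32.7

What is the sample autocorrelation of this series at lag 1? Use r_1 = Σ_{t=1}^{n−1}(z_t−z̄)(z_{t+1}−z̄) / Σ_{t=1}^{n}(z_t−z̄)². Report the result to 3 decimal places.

Mean z̄ = (41.7 + 41.8 + 43.0 + 39.5 + 39.3 + 36.0 + 32.7)/7 = 39.1429
Σ(z_t−z̄)(z_{t+1}−z̄) = (6.7947) + (10.2490) + (1.3776) + (0.0561) + (-0.4939) + (20.2490) = 38.2324
Denominator Σ(z_t−z̄)² = 80.0171
r_1 = 38.2324 / 80.0171 = 0.478

0.478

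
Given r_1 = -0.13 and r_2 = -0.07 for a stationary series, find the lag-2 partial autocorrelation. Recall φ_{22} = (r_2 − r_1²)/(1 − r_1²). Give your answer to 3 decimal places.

φ_{22} = (r_2 − r_1²) / (1 − r_1²)
r_1² = (-0.13)² = 0.0169
Numerator = -0.07 − 0.0169 = -0.0869; denominator = 1 − 0.0169 = 0.9831
φ_{22} = -0.0869 / 0.9831 = -0.088

-0.088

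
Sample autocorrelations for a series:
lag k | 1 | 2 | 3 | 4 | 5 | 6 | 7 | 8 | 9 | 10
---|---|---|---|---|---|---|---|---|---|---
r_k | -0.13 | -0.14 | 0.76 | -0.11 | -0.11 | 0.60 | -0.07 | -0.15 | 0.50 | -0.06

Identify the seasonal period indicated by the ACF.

3

The largest autocorrelation is r_3 = 0.76, with weaker echoes at lags 6 (0.60) and 9 (0.50); the remaining lags stay at or below -0.06.
The dominant spike at lag 3 indicates a seasonal period of 3.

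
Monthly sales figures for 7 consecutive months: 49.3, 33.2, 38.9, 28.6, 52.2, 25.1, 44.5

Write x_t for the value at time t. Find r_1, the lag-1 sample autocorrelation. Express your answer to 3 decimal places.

Mean x̄ = (49.3 + 33.2 + 38.9 + 28.6 + 52.2 + 25.1 + 44.5)/7 = 38.8286
Deviations from mean: 10.4714, -5.6286, 0.0714, -10.2286, 13.3714, -13.7286, 5.6714
Σ(x_t−x̄)(x_{t+1}−x̄) = (-58.9392) + (-0.4020) + (-0.7306) + (-136.7706) + (-183.5706) + (-77.8606) = -458.2737
Denominator Σ(x_t−x̄)² = 645.3943
r_1 = -458.2737 / 645.3943 = -0.710

-0.710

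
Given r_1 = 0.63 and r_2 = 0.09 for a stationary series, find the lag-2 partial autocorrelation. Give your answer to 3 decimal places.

φ_{22} = (r_2 − r_1²) / (1 − r_1²)
r_1² = (0.63)² = 0.3969
Numerator = 0.09 − 0.3969 = -0.3069; denominator = 1 − 0.3969 = 0.6031
φ_{22} = -0.3069 / 0.6031 = -0.509

-0.509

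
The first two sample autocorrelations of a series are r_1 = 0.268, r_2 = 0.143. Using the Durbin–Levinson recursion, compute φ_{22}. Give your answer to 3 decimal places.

0.077

φ_{22} = (r_2 − r_1²) / (1 − r_1²)
r_1² = (0.268)² = 0.071824
Numerator = 0.143 − 0.0718 = 0.0712; denominator = 1 − 0.0718 = 0.9282
φ_{22} = 0.0712 / 0.9282 = 0.077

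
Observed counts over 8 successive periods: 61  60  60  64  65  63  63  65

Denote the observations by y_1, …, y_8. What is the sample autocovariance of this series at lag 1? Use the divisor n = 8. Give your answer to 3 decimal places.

1.592

Mean ȳ = (61 + 60 + 60 + 64 + 65 + 63 + 63 + 65)/8 = 62.6250
Deviations: -1.6250, -2.6250, -2.6250, 1.3750, 2.3750, 0.3750, 0.3750, 2.3750
Σ_{t=1}^{7}(y_t−ȳ)(y_{t+1}−ȳ) = 12.7344
γ_1 = 12.7344 / 8 = 1.592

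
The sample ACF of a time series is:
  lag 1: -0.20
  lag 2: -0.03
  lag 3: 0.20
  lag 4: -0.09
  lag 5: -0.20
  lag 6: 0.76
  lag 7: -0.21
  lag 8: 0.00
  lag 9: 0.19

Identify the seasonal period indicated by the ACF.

6

The largest autocorrelation is r_6 = 0.76; the remaining lags stay at or below 0.20.
The dominant spike at lag 6 indicates a seasonal period of 6.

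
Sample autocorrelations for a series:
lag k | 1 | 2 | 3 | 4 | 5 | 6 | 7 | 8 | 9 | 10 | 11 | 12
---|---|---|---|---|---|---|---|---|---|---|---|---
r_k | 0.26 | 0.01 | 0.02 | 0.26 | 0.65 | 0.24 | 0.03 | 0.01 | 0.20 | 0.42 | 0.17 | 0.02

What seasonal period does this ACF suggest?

The largest autocorrelation is r_5 = 0.65, with a weaker echo at lag 10 (0.42); the remaining lags stay at or below 0.26.
The dominant spike at lag 5 indicates a seasonal period of 5.

5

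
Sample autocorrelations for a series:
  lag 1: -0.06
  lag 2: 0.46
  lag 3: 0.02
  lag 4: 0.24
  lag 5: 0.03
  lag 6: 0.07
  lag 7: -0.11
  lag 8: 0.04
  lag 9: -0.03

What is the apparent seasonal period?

The largest autocorrelation is r_2 = 0.46, with a weaker echo at lag 4 (0.24); the remaining lags stay at or below 0.07.
The dominant spike at lag 2 indicates a seasonal period of 2.

2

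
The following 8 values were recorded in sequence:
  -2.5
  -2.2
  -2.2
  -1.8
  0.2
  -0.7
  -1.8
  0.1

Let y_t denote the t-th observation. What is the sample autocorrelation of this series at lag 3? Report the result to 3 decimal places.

0.137

Mean ȳ = (-2.5 − 2.2 − 2.2 − 1.8 + 0.2 − 0.7 − 1.8 + 0.1)/8 = -1.3625
Deviations from mean: -1.1375, -0.8375, -0.8375, -0.4375, 1.5625, 0.6625, -0.4375, 1.4625
Numerator Σ_{t=1}^{5}(y_t−ȳ)(y_{t+3}−ȳ) = 1.1108
Denominator Σ(y_t−ȳ)² = 8.0988
r_3 = 1.1108 / 8.0988 = 0.137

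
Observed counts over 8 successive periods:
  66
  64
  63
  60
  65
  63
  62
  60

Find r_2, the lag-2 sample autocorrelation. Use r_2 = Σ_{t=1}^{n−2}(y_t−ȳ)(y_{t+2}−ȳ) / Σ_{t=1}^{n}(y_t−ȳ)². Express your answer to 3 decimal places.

Mean ȳ = (66 + 64 + 63 + 60 + 65 + 63 + 62 + 60)/8 = 62.8750
Deviations from mean: 3.1250, 1.1250, 0.1250, -2.8750, 2.1250, 0.1250, -0.8750, -2.8750
Numerator Σ_{t=1}^{6}(y_t−ȳ)(y_{t+2}−ȳ) = -5.1563
Denominator Σ(y_t−ȳ)² = 32.8750
r_2 = -5.1563 / 32.8750 = -0.157

-0.157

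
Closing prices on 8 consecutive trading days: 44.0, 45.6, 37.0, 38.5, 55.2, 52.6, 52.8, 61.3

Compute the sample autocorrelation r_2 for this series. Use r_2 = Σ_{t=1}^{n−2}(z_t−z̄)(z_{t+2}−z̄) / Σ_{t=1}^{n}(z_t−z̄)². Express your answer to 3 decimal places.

Mean z̄ = (44.0 + 45.6 + 37.0 + 38.5 + 55.2 + 52.6 + 52.8 + 61.3)/8 = 48.3750
Deviations from mean: -4.3750, -2.7750, -11.3750, -9.8750, 6.8250, 4.2250, 4.4250, 12.9250
Σ(z_t−z̄)(z_{t+2}−z̄) = (49.7656) + (27.4031) + (-77.6344) + (-41.7219) + (30.2006) + (54.6081) = 42.6213
Denominator Σ(z_t−z̄)² = 504.8150
r_2 = 42.6213 / 504.8150 = 0.084

0.084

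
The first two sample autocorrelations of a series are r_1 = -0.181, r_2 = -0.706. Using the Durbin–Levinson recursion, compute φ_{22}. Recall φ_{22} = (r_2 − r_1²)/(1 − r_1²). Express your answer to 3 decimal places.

φ_{22} = (r_2 − r_1²) / (1 − r_1²)
r_1² = (-0.181)² = 0.032761
Numerator = -0.706 − 0.0328 = -0.7388; denominator = 1 − 0.0328 = 0.9672
φ_{22} = -0.7388 / 0.9672 = -0.764

-0.764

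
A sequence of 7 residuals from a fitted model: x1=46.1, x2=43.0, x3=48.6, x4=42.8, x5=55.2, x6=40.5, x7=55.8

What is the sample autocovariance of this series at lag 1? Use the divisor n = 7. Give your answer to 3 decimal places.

-21.792

Mean x̄ = (46.1 + 43.0 + 48.6 + 42.8 + 55.2 + 40.5 + 55.8)/7 = 47.4286
Deviations: -1.3286, -4.4286, 1.1714, -4.6286, 7.7714, -6.9286, 8.3714
Σ_{t=1}^{6}(x_t−x̄)(x_{t+1}−x̄) = -152.5437
γ_1 = -152.5437 / 7 = -21.792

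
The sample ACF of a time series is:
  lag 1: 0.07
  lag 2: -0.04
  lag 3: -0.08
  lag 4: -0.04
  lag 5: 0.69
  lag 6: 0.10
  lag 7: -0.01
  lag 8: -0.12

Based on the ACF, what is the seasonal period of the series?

The largest autocorrelation is r_5 = 0.69; the remaining lags stay at or below 0.10.
The dominant spike at lag 5 indicates a seasonal period of 5.

5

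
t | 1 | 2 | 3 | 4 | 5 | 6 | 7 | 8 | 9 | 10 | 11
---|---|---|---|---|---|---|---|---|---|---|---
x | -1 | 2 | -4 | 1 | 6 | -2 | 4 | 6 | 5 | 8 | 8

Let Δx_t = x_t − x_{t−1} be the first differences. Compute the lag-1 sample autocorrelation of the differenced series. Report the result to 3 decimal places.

-0.549

First differences Δx: 3, -6, 5, 5, -8, 6, 2, -1, 3, 0
Mean of differences = 0.9000
Numerator Σ(Δx_t−Δx̄)(Δx_{t+1}−Δx̄) = -110.2100
Denominator Σ(Δx_t−Δx̄)² = 200.9000
r_1(Δx) = -110.2100 / 200.9000 = -0.549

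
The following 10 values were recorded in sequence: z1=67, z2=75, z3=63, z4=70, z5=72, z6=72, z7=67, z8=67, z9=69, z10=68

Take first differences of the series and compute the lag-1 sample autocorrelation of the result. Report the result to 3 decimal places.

First differences Δz: 8, -12, 7, 2, 0, -5, 0, 2, -1
Mean of differences = 0.1111
Numerator Σ(Δz_t−Δz̄)(Δz_{t+1}−Δz̄) = -167.3457
Denominator Σ(Δz_t−Δz̄)² = 290.8889
r_1(Δz) = -167.3457 / 290.8889 = -0.575

-0.575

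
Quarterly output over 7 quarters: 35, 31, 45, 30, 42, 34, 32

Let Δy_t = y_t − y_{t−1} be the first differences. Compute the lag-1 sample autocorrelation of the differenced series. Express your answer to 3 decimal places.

-0.810

First differences Δy: -4, 14, -15, 12, -8, -2
Mean of differences = -0.5000
Numerator Σ(Δy_t−Δȳ)(Δy_{t+1}−Δȳ) = -524.7500
Denominator Σ(Δy_t−Δȳ)² = 647.5000
r_1(Δy) = -524.7500 / 647.5000 = -0.810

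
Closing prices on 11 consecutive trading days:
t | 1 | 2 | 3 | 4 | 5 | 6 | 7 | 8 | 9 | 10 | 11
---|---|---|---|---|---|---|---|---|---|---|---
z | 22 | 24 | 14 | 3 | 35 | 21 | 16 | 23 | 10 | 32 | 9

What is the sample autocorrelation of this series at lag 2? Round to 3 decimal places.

Mean z̄ = (22 + 24 + 14 + 3 + 35 + 21 + 16 + 23 + 10 + 32 + 9)/11 = 19.0000
Numerator Σ_{t=1}^{9}(z_t−z̄)(z_{t+2}−z̄) = -78.0000
Denominator Σ(z_t−z̄)² = 950.0000
r_2 = -78.0000 / 950.0000 = -0.082

-0.082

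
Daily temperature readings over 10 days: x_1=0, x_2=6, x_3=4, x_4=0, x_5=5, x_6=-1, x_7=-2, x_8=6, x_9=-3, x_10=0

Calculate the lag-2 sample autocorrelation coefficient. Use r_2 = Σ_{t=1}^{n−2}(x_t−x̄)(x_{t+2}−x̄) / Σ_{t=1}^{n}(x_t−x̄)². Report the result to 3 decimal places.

-0.120

Mean x̄ = (0 + 6 + 4 + 0 + 5 − 1 − 2 + 6 − 3 + 0)/10 = 1.5000
Numerator Σ_{t=1}^{8}(x_t−x̄)(x_{t+2}−x̄) = -12.5000
Denominator Σ(x_t−x̄)² = 104.5000
r_2 = -12.5000 / 104.5000 = -0.120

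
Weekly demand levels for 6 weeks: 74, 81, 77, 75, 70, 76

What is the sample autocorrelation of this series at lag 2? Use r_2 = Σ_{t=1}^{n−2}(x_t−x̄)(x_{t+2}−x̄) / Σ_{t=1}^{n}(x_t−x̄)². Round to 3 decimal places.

Mean x̄ = (74 + 81 + 77 + 75 + 70 + 76)/6 = 75.5000
Deviations from mean: -1.5000, 5.5000, 1.5000, -0.5000, -5.5000, 0.5000
Σ(x_t−x̄)(x_{t+2}−x̄) = (-2.2500) + (-2.7500) + (-8.2500) + (-0.2500) = -13.5000
Denominator Σ(x_t−x̄)² = 65.5000
r_2 = -13.5000 / 65.5000 = -0.206

-0.206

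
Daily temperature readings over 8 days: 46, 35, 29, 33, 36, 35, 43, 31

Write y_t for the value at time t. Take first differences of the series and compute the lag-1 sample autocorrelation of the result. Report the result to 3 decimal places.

-0.113

First differences Δy: -11, -6, 4, 3, -1, 8, -12
Mean of differences = -2.1429
Numerator Σ(Δy_t−Δȳ)(Δy_{t+1}−Δȳ) = -40.4490
Denominator Σ(Δy_t−Δȳ)² = 358.8571
r_1(Δy) = -40.4490 / 358.8571 = -0.113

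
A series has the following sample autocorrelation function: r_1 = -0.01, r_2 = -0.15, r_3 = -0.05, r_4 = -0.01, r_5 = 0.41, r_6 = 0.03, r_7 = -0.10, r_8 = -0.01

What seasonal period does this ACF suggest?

5

The largest autocorrelation is r_5 = 0.41; the remaining lags stay at or below 0.03.
The dominant spike at lag 5 indicates a seasonal period of 5.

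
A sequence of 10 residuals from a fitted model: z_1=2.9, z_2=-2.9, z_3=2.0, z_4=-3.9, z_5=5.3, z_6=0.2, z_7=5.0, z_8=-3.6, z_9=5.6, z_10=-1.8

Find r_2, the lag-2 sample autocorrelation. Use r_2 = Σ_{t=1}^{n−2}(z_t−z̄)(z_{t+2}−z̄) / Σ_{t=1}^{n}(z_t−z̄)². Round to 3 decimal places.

0.630

Mean z̄ = (2.9 − 2.9 + 2.0 − 3.9 + 5.3 + 0.2 + 5.0 − 3.6 + 5.6 − 1.8)/10 = 0.8800
Numerator Σ_{t=1}^{8}(z_t−z̄)(z_{t+2}−z̄) = 81.2412
Denominator Σ(z_t−z̄)² = 128.9760
r_2 = 81.2412 / 128.9760 = 0.630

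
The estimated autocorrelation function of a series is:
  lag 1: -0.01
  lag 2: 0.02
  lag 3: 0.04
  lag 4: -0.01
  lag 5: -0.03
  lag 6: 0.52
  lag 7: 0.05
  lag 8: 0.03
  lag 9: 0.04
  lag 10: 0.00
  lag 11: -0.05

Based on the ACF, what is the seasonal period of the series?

The largest autocorrelation is r_6 = 0.52; the remaining lags stay at or below 0.05.
The dominant spike at lag 6 indicates a seasonal period of 6.

6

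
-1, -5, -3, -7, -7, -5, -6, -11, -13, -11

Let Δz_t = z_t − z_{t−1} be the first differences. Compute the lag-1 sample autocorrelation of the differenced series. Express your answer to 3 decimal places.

First differences Δz: -4, 2, -4, 0, 2, -1, -5, -2, 2
Mean of differences = -1.1111
Numerator Σ(Δz_t−Δz̄)(Δz_{t+1}−Δz̄) = -17.1235
Denominator Σ(Δz_t−Δz̄)² = 62.8889
r_1(Δz) = -17.1235 / 62.8889 = -0.272

-0.272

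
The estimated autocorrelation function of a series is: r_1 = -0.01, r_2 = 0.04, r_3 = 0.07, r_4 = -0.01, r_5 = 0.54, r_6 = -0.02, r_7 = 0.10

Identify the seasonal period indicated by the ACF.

The largest autocorrelation is r_5 = 0.54; the remaining lags stay at or below 0.10.
The dominant spike at lag 5 indicates a seasonal period of 5.

5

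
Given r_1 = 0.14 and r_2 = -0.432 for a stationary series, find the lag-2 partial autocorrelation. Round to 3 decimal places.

φ_{22} = (r_2 − r_1²) / (1 − r_1²)
r_1² = (0.14)² = 0.0196
Numerator = -0.432 − 0.0196 = -0.4516; denominator = 1 − 0.0196 = 0.9804
φ_{22} = -0.4516 / 0.9804 = -0.461

-0.461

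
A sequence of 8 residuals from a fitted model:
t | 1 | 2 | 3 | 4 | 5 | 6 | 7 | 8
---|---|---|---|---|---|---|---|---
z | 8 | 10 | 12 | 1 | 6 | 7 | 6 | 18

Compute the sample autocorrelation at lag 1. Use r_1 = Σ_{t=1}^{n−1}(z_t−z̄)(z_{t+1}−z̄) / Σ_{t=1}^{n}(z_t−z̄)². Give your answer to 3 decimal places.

-0.109

Mean z̄ = (8 + 10 + 12 + 1 + 6 + 7 + 6 + 18)/8 = 8.5000
Deviations from mean: -0.5000, 1.5000, 3.5000, -7.5000, -2.5000, -1.5000, -2.5000, 9.5000
Numerator Σ_{t=1}^{7}(z_t−z̄)(z_{t+1}−z̄) = -19.2500
Denominator Σ(z_t−z̄)² = 176.0000
r_1 = -19.2500 / 176.0000 = -0.109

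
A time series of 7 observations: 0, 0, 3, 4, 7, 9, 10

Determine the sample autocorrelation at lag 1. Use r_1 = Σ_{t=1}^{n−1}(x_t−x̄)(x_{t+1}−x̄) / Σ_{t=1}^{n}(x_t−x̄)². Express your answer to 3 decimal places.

0.627

Mean x̄ = (0 + 0 + 3 + 4 + 7 + 9 + 10)/7 = 4.7143
Σ(x_t−x̄)(x_{t+1}−x̄) = (22.2245) + (8.0816) + (1.2245) + (-1.6327) + (9.7959) + (22.6531) = 62.3469
Denominator Σ(x_t−x̄)² = 99.4286
r_1 = 62.3469 / 99.4286 = 0.627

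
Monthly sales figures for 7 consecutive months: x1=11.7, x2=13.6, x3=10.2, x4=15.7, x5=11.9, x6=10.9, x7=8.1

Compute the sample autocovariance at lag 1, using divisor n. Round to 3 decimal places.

Mean x̄ = (11.7 + 13.6 + 10.2 + 15.7 + 11.9 + 10.9 + 8.1)/7 = 11.7286
Σ_{t=1}^{6}(x_t−x̄)(x_{t+1}−x̄) = -5.4394
γ_1 = -5.4394 / 7 = -0.777

-0.777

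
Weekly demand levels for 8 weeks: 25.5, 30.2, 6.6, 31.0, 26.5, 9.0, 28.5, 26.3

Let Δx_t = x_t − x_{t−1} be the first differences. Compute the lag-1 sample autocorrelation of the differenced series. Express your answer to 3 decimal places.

First differences Δx: 4.7, -23.6, 24.4, -4.5, -17.5, 19.5, -2.2
Mean of differences = 0.1143
Numerator Σ(Δx_t−Δx̄)(Δx_{t+1}−Δx̄) = -1101.7788
Denominator Σ(Δx_t−Δx̄)² = 1885.9086
r_1(Δx) = -1101.7788 / 1885.9086 = -0.584

-0.584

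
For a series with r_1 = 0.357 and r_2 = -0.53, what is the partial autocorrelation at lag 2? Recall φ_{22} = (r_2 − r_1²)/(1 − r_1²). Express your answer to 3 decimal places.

-0.753

φ_{22} = (r_2 − r_1²) / (1 − r_1²)
r_1² = (0.357)² = 0.127449
Numerator = -0.53 − 0.1274 = -0.6574; denominator = 1 − 0.1274 = 0.8726
φ_{22} = -0.6574 / 0.8726 = -0.753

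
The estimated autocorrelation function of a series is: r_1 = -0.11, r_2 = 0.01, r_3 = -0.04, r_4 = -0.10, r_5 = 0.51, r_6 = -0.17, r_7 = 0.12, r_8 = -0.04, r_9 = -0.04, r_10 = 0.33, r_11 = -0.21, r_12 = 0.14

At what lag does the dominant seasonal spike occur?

5

The largest autocorrelation is r_5 = 0.51, with a weaker echo at lag 10 (0.33); the remaining lags stay at or below 0.14.
The dominant spike at lag 5 indicates a seasonal period of 5.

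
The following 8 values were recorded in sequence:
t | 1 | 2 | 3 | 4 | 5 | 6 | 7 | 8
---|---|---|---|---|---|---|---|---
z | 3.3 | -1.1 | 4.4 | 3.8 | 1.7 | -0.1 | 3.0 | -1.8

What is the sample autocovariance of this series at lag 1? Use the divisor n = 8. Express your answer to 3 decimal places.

-1.648

Mean z̄ = (3.3 − 1.1 + 4.4 + 3.8 + 1.7 − 0.1 + 3.0 − 1.8)/8 = 1.6500
Deviations: 1.6500, -2.7500, 2.7500, 2.1500, 0.0500, -1.7500, 1.3500, -3.4500
Σ_{t=1}^{7}(z_t−z̄)(z_{t+1}−z̄) = -13.1875
γ_1 = -13.1875 / 8 = -1.648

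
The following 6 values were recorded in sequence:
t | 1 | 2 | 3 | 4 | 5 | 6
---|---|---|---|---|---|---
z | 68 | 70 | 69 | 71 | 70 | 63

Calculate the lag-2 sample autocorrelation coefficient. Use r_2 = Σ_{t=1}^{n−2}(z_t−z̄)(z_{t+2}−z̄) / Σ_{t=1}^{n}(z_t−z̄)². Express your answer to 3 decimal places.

Mean z̄ = (68 + 70 + 69 + 71 + 70 + 63)/6 = 68.5000
Σ(z_t−z̄)(z_{t+2}−z̄) = (-0.2500) + (3.7500) + (0.7500) + (-13.7500) = -9.5000
Denominator Σ(z_t−z̄)² = 41.5000
r_2 = -9.5000 / 41.5000 = -0.229

-0.229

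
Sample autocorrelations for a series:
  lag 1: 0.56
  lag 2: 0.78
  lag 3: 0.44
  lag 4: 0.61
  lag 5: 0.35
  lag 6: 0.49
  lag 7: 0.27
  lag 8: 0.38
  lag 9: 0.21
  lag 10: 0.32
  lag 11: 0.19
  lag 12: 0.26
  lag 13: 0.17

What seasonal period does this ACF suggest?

The largest autocorrelation is r_2 = 0.78, with a weaker echo at lag 4 (0.61); the remaining lags stay at or below 0.56.
The dominant spike at lag 2 indicates a seasonal period of 2.

2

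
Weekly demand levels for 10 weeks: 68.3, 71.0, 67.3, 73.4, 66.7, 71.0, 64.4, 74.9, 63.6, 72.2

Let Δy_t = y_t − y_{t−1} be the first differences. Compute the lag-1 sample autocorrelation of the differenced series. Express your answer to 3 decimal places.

First differences Δy: 2.7, -3.7, 6.1, -6.7, 4.3, -6.6, 10.5, -11.3, 8.6
Mean of differences = 0.4333
Numerator Σ(Δy_t−Δȳ)(Δy_{t+1}−Δȳ) = -412.7311
Denominator Σ(Δy_t−Δȳ)² = 475.3400
r_1(Δy) = -412.7311 / 475.3400 = -0.868

-0.868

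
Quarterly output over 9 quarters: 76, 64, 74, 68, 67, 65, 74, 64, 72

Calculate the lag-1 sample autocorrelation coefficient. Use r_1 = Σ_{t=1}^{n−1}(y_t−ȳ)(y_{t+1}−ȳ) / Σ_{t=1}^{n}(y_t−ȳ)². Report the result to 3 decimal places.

-0.634

Mean ȳ = (76 + 64 + 74 + 68 + 67 + 65 + 74 + 64 + 72)/9 = 69.3333
Numerator Σ_{t=1}^{8}(y_t−ȳ)(y_{t+1}−ȳ) = -112.7778
Denominator Σ(y_t−ȳ)² = 178.0000
r_1 = -112.7778 / 178.0000 = -0.634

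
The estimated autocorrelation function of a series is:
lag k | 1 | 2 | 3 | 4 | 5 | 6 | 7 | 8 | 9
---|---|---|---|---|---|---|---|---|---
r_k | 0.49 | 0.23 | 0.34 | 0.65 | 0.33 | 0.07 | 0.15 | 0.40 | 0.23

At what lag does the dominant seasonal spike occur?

The largest autocorrelation is r_4 = 0.65; the remaining lags stay at or below 0.49. The elevated value at lag 1 (0.49), dropping to 0.23 at lag 2, reflects decaying short-term dependence rather than seasonality.
The dominant spike at lag 4 indicates a seasonal period of 4.

4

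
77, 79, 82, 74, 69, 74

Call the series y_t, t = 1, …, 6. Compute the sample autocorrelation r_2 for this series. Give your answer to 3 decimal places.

Mean ȳ = (77 + 79 + 82 + 74 + 69 + 74)/6 = 75.8333
Deviations from mean: 1.1667, 3.1667, 6.1667, -1.8333, -6.8333, -1.8333
Σ(y_t−ȳ)(y_{t+2}−ȳ) = (7.1944) + (-5.8056) + (-42.1389) + (3.3611) = -37.3889
Denominator Σ(y_t−ȳ)² = 102.8333
r_2 = -37.3889 / 102.8333 = -0.364

-0.364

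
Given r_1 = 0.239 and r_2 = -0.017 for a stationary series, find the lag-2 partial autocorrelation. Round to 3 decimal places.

-0.079

φ_{22} = (r_2 − r_1²) / (1 − r_1²)
r_1² = (0.239)² = 0.057121
Numerator = -0.017 − 0.0571 = -0.0741; denominator = 1 − 0.0571 = 0.9429
φ_{22} = -0.0741 / 0.9429 = -0.079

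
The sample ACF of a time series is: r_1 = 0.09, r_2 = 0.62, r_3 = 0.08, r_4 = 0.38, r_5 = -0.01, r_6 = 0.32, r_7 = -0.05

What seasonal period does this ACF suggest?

The largest autocorrelation is r_2 = 0.62, with weaker echoes at lags 4 (0.38) and 6 (0.32); the remaining lags stay at or below 0.09.
The dominant spike at lag 2 indicates a seasonal period of 2.

2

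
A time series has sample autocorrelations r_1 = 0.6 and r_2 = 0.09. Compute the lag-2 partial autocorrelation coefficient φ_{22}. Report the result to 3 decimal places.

φ_{22} = (r_2 − r_1²) / (1 − r_1²)
r_1² = (0.6)² = 0.36
Numerator = 0.09 − 0.3600 = -0.2700; denominator = 1 − 0.3600 = 0.6400
φ_{22} = -0.2700 / 0.6400 = -0.422

-0.422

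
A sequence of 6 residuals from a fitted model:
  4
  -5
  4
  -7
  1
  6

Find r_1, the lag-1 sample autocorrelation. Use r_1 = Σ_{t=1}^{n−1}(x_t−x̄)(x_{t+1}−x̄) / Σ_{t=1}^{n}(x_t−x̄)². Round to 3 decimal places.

Mean x̄ = (4 − 5 + 4 − 7 + 1 + 6)/6 = 0.5000
Deviations from mean: 3.5000, -5.5000, 3.5000, -7.5000, 0.5000, 5.5000
Σ(x_t−x̄)(x_{t+1}−x̄) = (-19.2500) + (-19.2500) + (-26.2500) + (-3.7500) + (2.7500) = -65.7500
Denominator Σ(x_t−x̄)² = 141.5000
r_1 = -65.7500 / 141.5000 = -0.465

-0.465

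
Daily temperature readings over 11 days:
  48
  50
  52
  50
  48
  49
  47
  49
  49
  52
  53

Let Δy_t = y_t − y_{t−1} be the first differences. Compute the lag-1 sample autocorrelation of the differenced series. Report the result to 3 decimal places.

First differences Δy: 2, 2, -2, -2, 1, -2, 2, 0, 3, 1
Mean of differences = 0.5000
Numerator Σ(Δy_t−Δȳ)(Δy_{t+1}−Δȳ) = -2.2500
Denominator Σ(Δy_t−Δȳ)² = 32.5000
r_1(Δy) = -2.2500 / 32.5000 = -0.069

-0.069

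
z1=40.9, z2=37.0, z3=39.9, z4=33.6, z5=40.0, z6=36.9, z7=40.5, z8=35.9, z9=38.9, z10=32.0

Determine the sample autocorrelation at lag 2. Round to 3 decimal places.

Mean z̄ = (40.9 + 37.0 + 39.9 + 33.6 + 40.0 + 36.9 + 40.5 + 35.9 + 38.9 + 32.0)/10 = 37.5600
Numerator Σ_{t=1}^{8}(z_t−z̄)(z_{t+2}−z̄) = 39.7948
Denominator Σ(z_t−z̄)² = 83.1240
r_2 = 39.7948 / 83.1240 = 0.479

0.479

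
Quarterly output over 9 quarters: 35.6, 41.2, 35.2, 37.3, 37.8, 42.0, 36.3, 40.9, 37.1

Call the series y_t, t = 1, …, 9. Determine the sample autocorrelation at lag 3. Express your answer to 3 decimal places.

Mean ȳ = (35.6 + 41.2 + 35.2 + 37.3 + 37.8 + 42.0 + 36.3 + 40.9 + 37.1)/9 = 38.1556
Σ(y_t−ȳ)(y_{t+3}−ȳ) = (2.1864) + (-1.0825) + (-11.3625) + (1.5875) + (-0.9758) + (-4.0580) = -13.7048
Denominator Σ(y_t−ȳ)² = 52.2622
r_3 = -13.7048 / 52.2622 = -0.262

-0.262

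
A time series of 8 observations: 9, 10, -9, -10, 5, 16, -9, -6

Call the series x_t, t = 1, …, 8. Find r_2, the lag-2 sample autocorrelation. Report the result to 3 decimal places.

Mean x̄ = (9 + 10 − 9 − 10 + 5 + 16 − 9 − 6)/8 = 0.7500
Deviations from mean: 8.2500, 9.2500, -9.7500, -10.7500, 4.2500, 15.2500, -9.7500, -6.7500
Numerator Σ_{t=1}^{6}(x_t−x̄)(x_{t+2}−x̄) = -529.6250
Denominator Σ(x_t−x̄)² = 755.5000
r_2 = -529.6250 / 755.5000 = -0.701

-0.701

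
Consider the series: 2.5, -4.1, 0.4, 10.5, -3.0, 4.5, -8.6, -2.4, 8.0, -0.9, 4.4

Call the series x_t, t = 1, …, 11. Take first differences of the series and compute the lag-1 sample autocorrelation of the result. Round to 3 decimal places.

-0.575

First differences Δx: -6.6, 4.5, 10.1, -13.5, 7.5, -13.1, 6.2, 10.4, -8.9, 5.3
Mean of differences = 0.1900
Numerator Σ(Δx_t−Δx̄)(Δx_{t+1}−Δx̄) = -477.2141
Denominator Σ(Δx_t−Δx̄)² = 829.4690
r_1(Δx) = -477.2141 / 829.4690 = -0.575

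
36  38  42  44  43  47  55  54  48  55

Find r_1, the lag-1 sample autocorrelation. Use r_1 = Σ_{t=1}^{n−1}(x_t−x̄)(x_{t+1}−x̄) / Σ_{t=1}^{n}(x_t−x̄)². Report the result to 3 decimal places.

Mean x̄ = (36 + 38 + 42 + 44 + 43 + 47 + 55 + 54 + 48 + 55)/10 = 46.2000
Numerator Σ_{t=1}^{9}(x_t−x̄)(x_{t+1}−x̄) = 237.3600
Denominator Σ(x_t−x̄)² = 423.6000
r_1 = 237.3600 / 423.6000 = 0.560

0.560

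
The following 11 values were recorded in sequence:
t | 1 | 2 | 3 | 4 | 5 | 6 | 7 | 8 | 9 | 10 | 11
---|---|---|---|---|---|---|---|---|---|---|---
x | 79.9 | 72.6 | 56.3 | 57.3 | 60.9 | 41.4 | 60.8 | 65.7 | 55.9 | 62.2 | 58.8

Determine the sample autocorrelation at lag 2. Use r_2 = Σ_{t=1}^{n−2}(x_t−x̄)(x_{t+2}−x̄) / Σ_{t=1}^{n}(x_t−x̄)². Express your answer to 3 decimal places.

Mean x̄ = (79.9 + 72.6 + 56.3 + 57.3 + 60.9 + 41.4 + 60.8 + 65.7 + 55.9 + 62.2 + 58.8)/11 = 61.0727
Numerator Σ_{t=1}^{9}(x_t−x̄)(x_{t+2}−x̄) = -130.9033
Denominator Σ(x_t−x̄)² = 966.0818
r_2 = -130.9033 / 966.0818 = -0.135

-0.135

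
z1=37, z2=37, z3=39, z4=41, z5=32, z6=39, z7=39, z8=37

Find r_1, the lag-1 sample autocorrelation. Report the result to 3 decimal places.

Mean z̄ = (37 + 37 + 39 + 41 + 32 + 39 + 39 + 37)/8 = 37.6250
Numerator Σ_{t=1}^{7}(z_t−z̄)(z_{t+1}−z̄) = -21.5156
Denominator Σ(z_t−z̄)² = 49.8750
r_1 = -21.5156 / 49.8750 = -0.431

-0.431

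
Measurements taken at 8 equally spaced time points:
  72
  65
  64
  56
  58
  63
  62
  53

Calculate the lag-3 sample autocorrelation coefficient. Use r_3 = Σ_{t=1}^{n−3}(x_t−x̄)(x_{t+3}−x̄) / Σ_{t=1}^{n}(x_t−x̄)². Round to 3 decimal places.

Mean x̄ = (72 + 65 + 64 + 56 + 58 + 63 + 62 + 53)/8 = 61.6250
Deviations from mean: 10.3750, 3.3750, 2.3750, -5.6250, -3.6250, 1.3750, 0.3750, -8.6250
Numerator Σ_{t=1}^{5}(x_t−x̄)(x_{t+3}−x̄) = -38.1719
Denominator Σ(x_t−x̄)² = 245.8750
r_3 = -38.1719 / 245.8750 = -0.155

-0.155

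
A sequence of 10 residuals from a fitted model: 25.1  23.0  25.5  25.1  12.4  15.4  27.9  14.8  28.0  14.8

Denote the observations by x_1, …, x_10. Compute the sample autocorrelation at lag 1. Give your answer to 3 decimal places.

-0.358

Mean x̄ = (25.1 + 23.0 + 25.5 + 25.1 + 12.4 + 15.4 + 27.9 + 14.8 + 28.0 + 14.8)/10 = 21.2000
Numerator Σ_{t=1}^{9}(x_t−x̄)(x_{t+1}−x̄) = -120.5300
Denominator Σ(x_t−x̄)² = 336.2800
r_1 = -120.5300 / 336.2800 = -0.358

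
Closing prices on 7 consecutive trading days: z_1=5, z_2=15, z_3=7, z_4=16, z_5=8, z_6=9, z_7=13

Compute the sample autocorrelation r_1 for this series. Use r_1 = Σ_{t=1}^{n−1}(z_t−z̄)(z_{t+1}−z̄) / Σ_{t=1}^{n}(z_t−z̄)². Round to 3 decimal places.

Mean z̄ = (5 + 15 + 7 + 16 + 8 + 9 + 13)/7 = 10.4286
Deviations from mean: -5.4286, 4.5714, -3.4286, 5.5714, -2.4286, -1.4286, 2.5714
Σ(z_t−z̄)(z_{t+1}−z̄) = (-24.8163) + (-15.6735) + (-19.1020) + (-13.5306) + (3.4694) + (-3.6735) = -73.3265
Denominator Σ(z_t−z̄)² = 107.7143
r_1 = -73.3265 / 107.7143 = -0.681

-0.681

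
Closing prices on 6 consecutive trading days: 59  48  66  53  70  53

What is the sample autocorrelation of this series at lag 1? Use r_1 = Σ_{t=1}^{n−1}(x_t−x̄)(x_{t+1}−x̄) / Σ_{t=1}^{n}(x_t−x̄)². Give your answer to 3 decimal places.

Mean x̄ = (59 + 48 + 66 + 53 + 70 + 53)/6 = 58.1667
Σ(x_t−x̄)(x_{t+1}−x̄) = (-8.4722) + (-79.6389) + (-40.4722) + (-61.1389) + (-61.1389) = -250.8611
Denominator Σ(x_t−x̄)² = 358.8333
r_1 = -250.8611 / 358.8333 = -0.699

-0.699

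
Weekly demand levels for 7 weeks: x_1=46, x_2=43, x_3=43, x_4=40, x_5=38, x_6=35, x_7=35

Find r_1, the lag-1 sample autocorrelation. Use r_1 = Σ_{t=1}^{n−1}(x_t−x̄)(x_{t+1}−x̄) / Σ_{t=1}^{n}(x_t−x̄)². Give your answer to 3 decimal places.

Mean x̄ = (46 + 43 + 43 + 40 + 38 + 35 + 35)/7 = 40.0000
Numerator Σ_{t=1}^{6}(x_t−x̄)(x_{t+1}−x̄) = 62.0000
Denominator Σ(x_t−x̄)² = 108.0000
r_1 = 62.0000 / 108.0000 = 0.574

0.574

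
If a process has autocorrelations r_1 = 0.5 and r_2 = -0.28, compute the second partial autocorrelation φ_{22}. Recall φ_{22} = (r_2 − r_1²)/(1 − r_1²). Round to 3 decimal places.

φ_{22} = (r_2 − r_1²) / (1 − r_1²)
r_1² = (0.5)² = 0.25
Numerator = -0.28 − 0.2500 = -0.5300; denominator = 1 − 0.2500 = 0.7500
φ_{22} = -0.5300 / 0.7500 = -0.707

-0.707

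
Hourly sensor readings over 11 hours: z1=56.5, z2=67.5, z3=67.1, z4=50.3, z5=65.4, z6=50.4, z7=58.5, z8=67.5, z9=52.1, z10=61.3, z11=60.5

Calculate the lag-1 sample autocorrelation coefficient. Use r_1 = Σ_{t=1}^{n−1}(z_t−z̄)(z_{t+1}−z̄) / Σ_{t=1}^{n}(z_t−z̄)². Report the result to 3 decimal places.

-0.464

Mean z̄ = (56.5 + 67.5 + 67.1 + 50.3 + 65.4 + 50.4 + 58.5 + 67.5 + 52.1 + 61.3 + 60.5)/11 = 59.7364
Numerator Σ_{t=1}^{10}(z_t−z̄)(z_{t+1}−z̄) = -211.8531
Denominator Σ(z_t−z̄)² = 456.4055
r_1 = -211.8531 / 456.4055 = -0.464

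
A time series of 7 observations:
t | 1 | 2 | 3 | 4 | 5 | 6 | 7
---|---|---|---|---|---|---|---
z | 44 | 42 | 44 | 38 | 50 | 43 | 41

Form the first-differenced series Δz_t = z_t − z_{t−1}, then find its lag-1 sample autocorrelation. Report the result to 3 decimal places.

-0.659

First differences Δz: -2, 2, -6, 12, -7, -2
Mean of differences = -0.5000
Numerator Σ(Δz_t−Δz̄)(Δz_{t+1}−Δz̄) = -157.7500
Denominator Σ(Δz_t−Δz̄)² = 239.5000
r_1(Δz) = -157.7500 / 239.5000 = -0.659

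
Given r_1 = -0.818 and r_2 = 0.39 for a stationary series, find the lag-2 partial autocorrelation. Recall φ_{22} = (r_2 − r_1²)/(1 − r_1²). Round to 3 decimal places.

φ_{22} = (r_2 − r_1²) / (1 − r_1²)
r_1² = (-0.818)² = 0.669124
Numerator = 0.39 − 0.6691 = -0.2791; denominator = 1 − 0.6691 = 0.3309
φ_{22} = -0.2791 / 0.3309 = -0.844

-0.844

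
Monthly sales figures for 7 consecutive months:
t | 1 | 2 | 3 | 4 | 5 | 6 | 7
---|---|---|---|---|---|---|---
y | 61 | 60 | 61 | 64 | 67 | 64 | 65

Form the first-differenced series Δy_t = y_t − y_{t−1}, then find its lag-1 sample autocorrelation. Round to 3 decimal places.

First differences Δy: -1, 1, 3, 3, -3, 1
Mean of differences = 0.6667
Numerator Σ(Δy_t−Δȳ)(Δy_{t+1}−Δȳ) = -4.1111
Denominator Σ(Δy_t−Δȳ)² = 27.3333
r_1(Δy) = -4.1111 / 27.3333 = -0.150

-0.150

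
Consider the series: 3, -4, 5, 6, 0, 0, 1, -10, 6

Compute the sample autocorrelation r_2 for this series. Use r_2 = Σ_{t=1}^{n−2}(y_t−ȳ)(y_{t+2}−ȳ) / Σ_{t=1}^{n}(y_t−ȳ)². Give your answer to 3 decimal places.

Mean ȳ = (3 − 4 + 5 + 6 + 0 + 0 + 1 − 10 + 6)/9 = 0.7778
Σ(y_t−ȳ)(y_{t+2}−ȳ) = (9.3827) + (-24.9506) + (-3.2840) + (-4.0617) + (-0.1728) + (8.3827) + (1.1605) = -13.5432
Denominator Σ(y_t−ȳ)² = 217.5556
r_2 = -13.5432 / 217.5556 = -0.062

-0.062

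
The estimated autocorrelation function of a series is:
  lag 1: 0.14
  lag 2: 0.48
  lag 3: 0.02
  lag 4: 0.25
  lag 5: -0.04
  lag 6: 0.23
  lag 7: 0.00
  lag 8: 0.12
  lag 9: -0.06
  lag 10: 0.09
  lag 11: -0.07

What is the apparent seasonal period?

The largest autocorrelation is r_2 = 0.48, with weaker echoes at lags 4 (0.25) and 6 (0.23); the remaining lags stay at or below 0.14.
The dominant spike at lag 2 indicates a seasonal period of 2.

2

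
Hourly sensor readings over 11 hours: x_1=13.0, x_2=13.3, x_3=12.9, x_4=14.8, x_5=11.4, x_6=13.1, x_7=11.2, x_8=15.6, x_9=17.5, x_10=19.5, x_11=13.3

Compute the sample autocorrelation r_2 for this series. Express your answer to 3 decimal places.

Mean x̄ = (13.0 + 13.3 + 12.9 + 14.8 + 11.4 + 13.1 + 11.2 + 15.6 + 17.5 + 19.5 + 13.3)/11 = 14.1455
Numerator Σ_{t=1}^{9}(x_t−x̄)(x_{t+2}−x̄) = 5.2459
Denominator Σ(x_t−x̄)² = 64.0673
r_2 = 5.2459 / 64.0673 = 0.082

0.082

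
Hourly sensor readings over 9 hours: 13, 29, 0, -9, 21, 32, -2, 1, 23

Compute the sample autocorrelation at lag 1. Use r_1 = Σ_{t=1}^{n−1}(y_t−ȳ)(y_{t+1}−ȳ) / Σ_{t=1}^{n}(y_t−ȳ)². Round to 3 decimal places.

-0.106

Mean ȳ = (13 + 29 + 0 − 9 + 21 + 32 − 2 + 1 + 23)/9 = 12.0000
Numerator Σ_{t=1}^{8}(y_t−ȳ)(y_{t+1}−ȳ) = -191.0000
Denominator Σ(y_t−ȳ)² = 1794.0000
r_1 = -191.0000 / 1794.0000 = -0.106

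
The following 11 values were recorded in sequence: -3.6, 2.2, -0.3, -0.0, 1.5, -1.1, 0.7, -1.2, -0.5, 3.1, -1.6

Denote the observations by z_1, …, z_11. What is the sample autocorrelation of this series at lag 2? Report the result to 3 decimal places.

-0.010

Mean z̄ = (-3.6 + 2.2 − 0.3 − 0.0 + 1.5 − 1.1 + 0.7 − 1.2 − 0.5 + 3.1 − 1.6)/11 = -0.0727
Numerator Σ_{t=1}^{9}(z_t−z̄)(z_{t+2}−z̄) = -0.3460
Denominator Σ(z_t−z̄)² = 35.6418
r_2 = -0.3460 / 35.6418 = -0.010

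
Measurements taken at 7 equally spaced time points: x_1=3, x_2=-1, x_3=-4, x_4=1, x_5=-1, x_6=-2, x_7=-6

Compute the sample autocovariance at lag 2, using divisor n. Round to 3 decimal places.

Mean x̄ = (3 − 1 − 4 + 1 − 1 − 2 − 6)/7 = -1.4286
Σ_{t=1}^{5}(x_t−x̄)(x_{t+2}−x̄) = -14.7959
γ_2 = -14.7959 / 7 = -2.114

-2.114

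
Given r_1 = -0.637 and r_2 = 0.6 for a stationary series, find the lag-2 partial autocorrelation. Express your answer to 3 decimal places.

φ_{22} = (r_2 − r_1²) / (1 − r_1²)
r_1² = (-0.637)² = 0.405769
Numerator = 0.6 − 0.4058 = 0.1942; denominator = 1 − 0.4058 = 0.5942
φ_{22} = 0.1942 / 0.5942 = 0.327

0.327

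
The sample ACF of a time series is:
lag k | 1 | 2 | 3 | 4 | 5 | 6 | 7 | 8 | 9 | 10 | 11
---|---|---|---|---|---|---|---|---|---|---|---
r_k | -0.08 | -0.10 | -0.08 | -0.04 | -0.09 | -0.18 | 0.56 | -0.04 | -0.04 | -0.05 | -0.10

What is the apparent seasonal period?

7

The largest autocorrelation is r_7 = 0.56; the remaining lags stay at or below -0.04.
The dominant spike at lag 7 indicates a seasonal period of 7.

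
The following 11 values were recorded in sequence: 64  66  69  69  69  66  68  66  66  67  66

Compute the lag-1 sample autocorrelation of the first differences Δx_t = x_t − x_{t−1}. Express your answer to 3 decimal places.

-0.166

First differences Δx: 2, 3, 0, 0, -3, 2, -2, 0, 1, -1
Mean of differences = 0.2000
Numerator Σ(Δx_t−Δx̄)(Δx_{t+1}−Δx̄) = -5.2400
Denominator Σ(Δx_t−Δx̄)² = 31.6000
r_1(Δx) = -5.2400 / 31.6000 = -0.166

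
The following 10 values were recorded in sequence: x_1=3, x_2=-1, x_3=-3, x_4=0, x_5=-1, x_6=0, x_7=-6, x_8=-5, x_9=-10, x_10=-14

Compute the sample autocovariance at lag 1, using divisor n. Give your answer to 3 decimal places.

11.011

Mean x̄ = (3 − 1 − 3 + 0 − 1 + 0 − 6 − 5 − 10 − 14)/10 = -3.7000
Σ_{t=1}^{9}(x_t−x̄)(x_{t+1}−x̄) = 110.1100
γ_1 = 110.1100 / 10 = 11.011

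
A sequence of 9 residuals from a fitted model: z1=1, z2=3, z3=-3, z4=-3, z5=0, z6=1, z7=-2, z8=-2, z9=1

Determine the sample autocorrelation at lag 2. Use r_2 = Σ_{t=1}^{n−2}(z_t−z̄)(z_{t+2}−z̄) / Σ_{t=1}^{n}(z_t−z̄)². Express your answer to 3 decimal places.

Mean z̄ = (1 + 3 − 3 − 3 + 0 + 1 − 2 − 2 + 1)/9 = -0.4444
Σ(z_t−z̄)(z_{t+2}−z̄) = (-3.6914) + (-8.8025) + (-1.1358) + (-3.6914) + (-0.6914) + (-2.2469) + (-2.2469) = -22.5062
Denominator Σ(z_t−z̄)² = 36.2222
r_2 = -22.5062 / 36.2222 = -0.621

-0.621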